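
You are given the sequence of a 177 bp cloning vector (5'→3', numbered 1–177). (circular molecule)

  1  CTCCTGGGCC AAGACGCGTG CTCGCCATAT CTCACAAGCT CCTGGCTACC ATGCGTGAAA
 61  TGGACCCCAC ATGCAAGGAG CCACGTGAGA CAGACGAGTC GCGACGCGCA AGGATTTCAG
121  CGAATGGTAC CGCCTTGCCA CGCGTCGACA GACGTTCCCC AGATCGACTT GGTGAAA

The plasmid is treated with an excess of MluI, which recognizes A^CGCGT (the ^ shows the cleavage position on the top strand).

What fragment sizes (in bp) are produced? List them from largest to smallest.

126, 51 bp

MluI sites (ACGCGT) start at positions 14, 140.
MluI cuts after the first base of each site, so after positions 14, 140.
Circular molecule, 2 cuts → 2 fragments:
  15–140 → 126 bp
  141–177 then 1–14 → 37 + 14 = 51 bp
Sorted largest to smallest: 126, 51 bp.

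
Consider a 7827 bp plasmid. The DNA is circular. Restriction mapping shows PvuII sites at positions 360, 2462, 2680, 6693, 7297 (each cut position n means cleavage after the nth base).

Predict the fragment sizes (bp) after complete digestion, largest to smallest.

Circular molecule, 5 cuts → 5 fragments:
  2462 − 360 = 2102 bp
  2680 − 2462 = 218 bp
  6693 − 2680 = 4013 bp
  7297 − 6693 = 604 bp
  wrap: 7827 − 7297 + 360 = 890 bp
Sorted largest to smallest: 4013, 2102, 890, 604, 218 bp.

4013, 2102, 890, 604, 218 bp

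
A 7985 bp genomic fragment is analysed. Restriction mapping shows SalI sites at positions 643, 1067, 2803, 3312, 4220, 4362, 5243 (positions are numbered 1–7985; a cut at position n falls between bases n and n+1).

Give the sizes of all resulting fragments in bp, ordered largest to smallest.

2742, 1736, 908, 881, 643, 509, 424, 142 bp

Linear molecule, 7 cuts → 8 fragments:
  643 − 0 = 643 bp
  1067 − 643 = 424 bp
  2803 − 1067 = 1736 bp
  3312 − 2803 = 509 bp
  4220 − 3312 = 908 bp
  4362 − 4220 = 142 bp
  5243 − 4362 = 881 bp
  7985 − 5243 = 2742 bp
Sorted largest to smallest: 2742, 1736, 908, 881, 643, 509, 424, 142 bp.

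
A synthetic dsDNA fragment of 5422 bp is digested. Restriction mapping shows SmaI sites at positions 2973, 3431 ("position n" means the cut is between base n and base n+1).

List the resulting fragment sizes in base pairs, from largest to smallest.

Linear molecule, 2 cuts → 3 fragments:
  2973 − 0 = 2973 bp
  3431 − 2973 = 458 bp
  5422 − 3431 = 1991 bp
Sorted largest to smallest: 2973, 1991, 458 bp.

2973, 1991, 458 bp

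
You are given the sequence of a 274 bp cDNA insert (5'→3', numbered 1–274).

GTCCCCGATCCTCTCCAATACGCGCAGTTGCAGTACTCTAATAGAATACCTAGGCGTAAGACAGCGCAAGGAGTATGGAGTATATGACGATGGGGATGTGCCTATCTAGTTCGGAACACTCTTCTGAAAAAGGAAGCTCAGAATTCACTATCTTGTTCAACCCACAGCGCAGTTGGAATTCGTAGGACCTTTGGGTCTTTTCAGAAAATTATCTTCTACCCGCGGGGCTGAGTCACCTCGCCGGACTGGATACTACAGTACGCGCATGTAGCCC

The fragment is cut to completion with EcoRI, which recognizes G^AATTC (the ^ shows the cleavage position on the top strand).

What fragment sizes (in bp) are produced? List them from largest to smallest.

EcoRI sites (GAATTC) start at positions 141, 176.
EcoRI cuts after the first base of each site, so after positions 141, 176.
Linear molecule, 2 cuts → 3 fragments:
  1–141 → 141 bp
  142–176 → 35 bp
  177–274 → 98 bp
Sorted largest to smallest: 141, 98, 35 bp.

141, 98, 35 bp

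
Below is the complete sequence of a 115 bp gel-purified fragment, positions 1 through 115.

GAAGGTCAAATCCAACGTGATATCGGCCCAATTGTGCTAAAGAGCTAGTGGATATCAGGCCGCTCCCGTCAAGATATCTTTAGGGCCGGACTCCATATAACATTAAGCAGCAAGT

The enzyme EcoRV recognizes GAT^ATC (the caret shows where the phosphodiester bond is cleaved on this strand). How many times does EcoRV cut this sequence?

3

GATATC occurs starting at positions 19, 51, 73.
EcoRV cuts at 3 sites.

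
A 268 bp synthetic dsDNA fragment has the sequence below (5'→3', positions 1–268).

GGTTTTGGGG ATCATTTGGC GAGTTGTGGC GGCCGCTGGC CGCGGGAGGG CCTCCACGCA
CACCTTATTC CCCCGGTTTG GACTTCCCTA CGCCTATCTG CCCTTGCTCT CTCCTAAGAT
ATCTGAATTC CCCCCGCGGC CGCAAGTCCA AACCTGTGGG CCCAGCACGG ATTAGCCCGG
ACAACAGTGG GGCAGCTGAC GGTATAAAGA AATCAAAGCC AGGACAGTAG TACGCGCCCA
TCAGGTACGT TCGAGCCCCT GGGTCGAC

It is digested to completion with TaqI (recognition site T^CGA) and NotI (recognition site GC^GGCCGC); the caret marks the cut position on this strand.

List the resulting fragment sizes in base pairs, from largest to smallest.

TaqI sites (TCGA) start at positions 251, 264.
TaqI cuts after the first base of each site, so after positions 251, 264.
NotI sites (GCGGCCGC) start at positions 29, 136.
NotI cuts after base 2 of each site, so after positions 30, 137.
Combined cut positions: 30, 137, 251, 264.
Linear molecule, 4 cuts → 5 fragments:
  1–30 → 30 bp
  31–137 → 107 bp
  138–251 → 114 bp
  252–264 → 13 bp
  265–268 → 4 bp
Sorted largest to smallest: 114, 107, 30, 13, 4 bp.

114, 107, 30, 13, 4 bp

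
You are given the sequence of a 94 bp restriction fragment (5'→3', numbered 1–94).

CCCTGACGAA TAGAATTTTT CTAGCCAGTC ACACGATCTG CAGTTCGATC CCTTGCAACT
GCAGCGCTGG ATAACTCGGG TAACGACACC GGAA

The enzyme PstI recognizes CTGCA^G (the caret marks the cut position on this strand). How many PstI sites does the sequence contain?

2

CTGCAG occurs starting at positions 38, 59.
PstI cuts at 2 sites.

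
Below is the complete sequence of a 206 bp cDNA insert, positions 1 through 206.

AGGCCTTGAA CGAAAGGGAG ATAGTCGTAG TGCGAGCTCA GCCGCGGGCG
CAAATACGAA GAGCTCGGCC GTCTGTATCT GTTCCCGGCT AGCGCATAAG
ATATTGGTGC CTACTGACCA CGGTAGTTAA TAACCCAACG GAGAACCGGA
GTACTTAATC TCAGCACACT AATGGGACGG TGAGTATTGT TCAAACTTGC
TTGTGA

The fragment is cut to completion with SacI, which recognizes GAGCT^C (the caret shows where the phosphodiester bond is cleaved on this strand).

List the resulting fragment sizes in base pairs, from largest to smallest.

141, 38, 27 bp

SacI sites (GAGCTC) start at positions 34, 61.
SacI cuts after base 5 of each site (before the last base), so after positions 38, 65.
Linear molecule, 2 cuts → 3 fragments:
  1–38 → 38 bp
  39–65 → 27 bp
  66–206 → 141 bp
Sorted largest to smallest: 141, 38, 27 bp.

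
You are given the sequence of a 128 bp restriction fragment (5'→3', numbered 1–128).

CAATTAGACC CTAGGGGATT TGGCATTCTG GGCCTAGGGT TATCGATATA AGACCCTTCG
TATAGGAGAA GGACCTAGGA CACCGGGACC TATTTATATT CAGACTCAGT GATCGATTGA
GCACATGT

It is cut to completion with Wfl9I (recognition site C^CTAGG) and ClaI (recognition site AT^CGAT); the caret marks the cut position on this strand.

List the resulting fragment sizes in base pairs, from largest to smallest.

39, 31, 23, 15, 10, 10 bp

Wfl9I sites (CCTAGG) start at positions 10, 33, 74.
Wfl9I cuts after the first base of each site, so after positions 10, 33, 74.
ClaI sites (ATCGAT) start at positions 42, 112.
ClaI cuts after base 2 of each site, so after positions 43, 113.
Combined cut positions: 10, 33, 43, 74, 113.
Linear molecule, 5 cuts → 6 fragments:
  1–10 → 10 bp
  11–33 → 23 bp
  34–43 → 10 bp
  44–74 → 31 bp
  75–113 → 39 bp
  114–128 → 15 bp
Sorted largest to smallest: 39, 31, 23, 15, 10, 10 bp.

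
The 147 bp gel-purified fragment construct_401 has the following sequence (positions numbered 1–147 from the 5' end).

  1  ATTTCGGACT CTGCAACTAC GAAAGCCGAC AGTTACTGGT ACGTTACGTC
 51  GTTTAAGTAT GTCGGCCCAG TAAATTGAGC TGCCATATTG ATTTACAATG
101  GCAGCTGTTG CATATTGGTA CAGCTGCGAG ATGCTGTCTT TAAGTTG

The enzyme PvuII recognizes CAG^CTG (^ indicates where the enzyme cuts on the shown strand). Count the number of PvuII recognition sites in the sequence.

CAGCTG occurs starting at positions 102, 121.
PvuII cuts at 2 sites.

2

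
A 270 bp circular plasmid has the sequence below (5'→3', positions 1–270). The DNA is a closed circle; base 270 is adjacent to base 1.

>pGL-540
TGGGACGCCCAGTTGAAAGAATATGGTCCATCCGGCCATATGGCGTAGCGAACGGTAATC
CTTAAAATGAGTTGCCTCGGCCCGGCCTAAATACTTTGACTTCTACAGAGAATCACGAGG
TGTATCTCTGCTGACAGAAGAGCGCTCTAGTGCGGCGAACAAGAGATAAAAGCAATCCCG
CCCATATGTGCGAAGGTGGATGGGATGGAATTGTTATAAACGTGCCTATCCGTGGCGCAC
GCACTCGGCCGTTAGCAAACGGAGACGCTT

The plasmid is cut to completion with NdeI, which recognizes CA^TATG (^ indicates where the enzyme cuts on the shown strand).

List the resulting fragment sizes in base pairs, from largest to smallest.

146, 124 bp

NdeI sites (CATATG) start at positions 37, 183.
NdeI cuts after base 2 of each site, so after positions 38, 184.
Circular molecule, 2 cuts → 2 fragments:
  39–184 → 146 bp
  185–270 then 1–38 → 86 + 38 = 124 bp
Sorted largest to smallest: 146, 124 bp.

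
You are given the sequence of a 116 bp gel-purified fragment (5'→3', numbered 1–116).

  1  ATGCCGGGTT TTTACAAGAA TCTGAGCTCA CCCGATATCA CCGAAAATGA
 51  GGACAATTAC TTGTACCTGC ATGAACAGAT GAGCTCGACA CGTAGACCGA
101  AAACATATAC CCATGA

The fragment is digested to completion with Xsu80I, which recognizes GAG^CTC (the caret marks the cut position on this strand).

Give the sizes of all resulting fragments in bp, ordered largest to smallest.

57, 33, 26 bp

Xsu80I sites (GAGCTC) start at positions 24, 81.
Xsu80I cuts after base 3 of each site, so after positions 26, 83.
Linear molecule, 2 cuts → 3 fragments:
  1–26 → 26 bp
  27–83 → 57 bp
  84–116 → 33 bp
Sorted largest to smallest: 57, 33, 26 bp.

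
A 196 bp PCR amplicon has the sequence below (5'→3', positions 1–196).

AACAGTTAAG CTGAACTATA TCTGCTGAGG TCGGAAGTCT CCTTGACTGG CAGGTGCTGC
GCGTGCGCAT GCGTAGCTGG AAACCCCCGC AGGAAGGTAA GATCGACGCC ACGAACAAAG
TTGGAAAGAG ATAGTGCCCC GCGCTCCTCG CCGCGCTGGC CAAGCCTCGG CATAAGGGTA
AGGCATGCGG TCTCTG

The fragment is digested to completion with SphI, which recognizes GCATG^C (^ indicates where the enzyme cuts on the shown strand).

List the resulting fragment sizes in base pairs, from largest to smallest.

116, 71, 9 bp

SphI sites (GCATGC) start at positions 67, 183.
SphI cuts after base 5 of each site (before the last base), so after positions 71, 187.
Linear molecule, 2 cuts → 3 fragments:
  1–71 → 71 bp
  72–187 → 116 bp
  188–196 → 9 bp
Sorted largest to smallest: 116, 71, 9 bp.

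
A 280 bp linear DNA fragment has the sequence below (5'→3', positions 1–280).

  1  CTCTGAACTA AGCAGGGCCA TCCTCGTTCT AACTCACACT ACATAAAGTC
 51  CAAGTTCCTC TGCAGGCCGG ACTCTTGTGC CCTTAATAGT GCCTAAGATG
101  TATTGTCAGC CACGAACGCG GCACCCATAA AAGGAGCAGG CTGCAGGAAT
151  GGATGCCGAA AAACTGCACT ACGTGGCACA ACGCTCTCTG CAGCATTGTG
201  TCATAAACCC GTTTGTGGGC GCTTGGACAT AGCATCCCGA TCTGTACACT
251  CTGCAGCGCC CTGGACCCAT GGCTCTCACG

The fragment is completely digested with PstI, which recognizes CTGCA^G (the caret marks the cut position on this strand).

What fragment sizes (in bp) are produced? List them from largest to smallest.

PstI sites (CTGCAG) start at positions 60, 141, 188, 251.
PstI cuts after base 5 of each site (before the last base), so after positions 64, 145, 192, 255.
Linear molecule, 4 cuts → 5 fragments:
  1–64 → 64 bp
  65–145 → 81 bp
  146–192 → 47 bp
  193–255 → 63 bp
  256–280 → 25 bp
Sorted largest to smallest: 81, 64, 63, 47, 25 bp.

81, 64, 63, 47, 25 bp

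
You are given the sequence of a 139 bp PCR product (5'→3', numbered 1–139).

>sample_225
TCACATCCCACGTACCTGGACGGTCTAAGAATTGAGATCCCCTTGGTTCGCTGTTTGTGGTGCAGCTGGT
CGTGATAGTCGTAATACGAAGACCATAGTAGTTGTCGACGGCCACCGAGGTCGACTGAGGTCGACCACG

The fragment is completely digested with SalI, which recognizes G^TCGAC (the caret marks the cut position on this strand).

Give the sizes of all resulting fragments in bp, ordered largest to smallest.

104, 16, 10, 9 bp

SalI sites (GTCGAC) start at positions 104, 120, 130.
SalI cuts after the first base of each site, so after positions 104, 120, 130.
Linear molecule, 3 cuts → 4 fragments:
  1–104 → 104 bp
  105–120 → 16 bp
  121–130 → 10 bp
  131–139 → 9 bp
Sorted largest to smallest: 104, 16, 10, 9 bp.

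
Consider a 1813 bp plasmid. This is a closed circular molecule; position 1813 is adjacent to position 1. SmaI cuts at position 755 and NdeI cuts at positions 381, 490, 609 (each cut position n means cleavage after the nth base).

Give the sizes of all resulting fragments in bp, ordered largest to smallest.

1439, 146, 119, 109 bp

Combined cut positions (sorted): 381, 490, 609, 755.
Circular molecule, 4 cuts → 4 fragments:
  490 − 381 = 109 bp
  609 − 490 = 119 bp
  755 − 609 = 146 bp
  wrap: 1813 − 755 + 381 = 1439 bp
Sorted largest to smallest: 1439, 146, 119, 109 bp.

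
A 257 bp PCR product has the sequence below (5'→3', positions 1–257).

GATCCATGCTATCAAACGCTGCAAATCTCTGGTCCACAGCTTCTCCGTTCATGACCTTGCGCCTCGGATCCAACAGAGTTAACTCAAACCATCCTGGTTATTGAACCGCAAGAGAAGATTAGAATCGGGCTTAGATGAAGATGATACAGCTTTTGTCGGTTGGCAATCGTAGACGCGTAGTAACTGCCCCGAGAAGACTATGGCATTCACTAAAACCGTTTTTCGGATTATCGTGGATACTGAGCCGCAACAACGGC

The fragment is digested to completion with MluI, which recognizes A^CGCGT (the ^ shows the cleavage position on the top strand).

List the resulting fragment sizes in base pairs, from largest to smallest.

173, 84 bp

The MluI site (ACGCGT) starts at position 173.
MluI cuts after the first base of each site, so after position 173.
Linear molecule, 1 cut → 2 fragments:
  1–173 → 173 bp
  174–257 → 84 bp
Sorted largest to smallest: 173, 84 bp.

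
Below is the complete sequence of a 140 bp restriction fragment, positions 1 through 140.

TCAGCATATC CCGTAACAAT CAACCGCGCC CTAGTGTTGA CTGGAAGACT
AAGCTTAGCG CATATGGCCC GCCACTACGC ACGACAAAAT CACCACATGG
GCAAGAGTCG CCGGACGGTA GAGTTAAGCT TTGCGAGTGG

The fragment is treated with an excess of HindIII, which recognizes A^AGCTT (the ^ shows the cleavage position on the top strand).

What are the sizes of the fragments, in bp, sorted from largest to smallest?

HindIII sites (AAGCTT) start at positions 51, 126.
HindIII cuts after the first base of each site, so after positions 51, 126.
Linear molecule, 2 cuts → 3 fragments:
  1–51 → 51 bp
  52–126 → 75 bp
  127–140 → 14 bp
Sorted largest to smallest: 75, 51, 14 bp.

75, 51, 14 bp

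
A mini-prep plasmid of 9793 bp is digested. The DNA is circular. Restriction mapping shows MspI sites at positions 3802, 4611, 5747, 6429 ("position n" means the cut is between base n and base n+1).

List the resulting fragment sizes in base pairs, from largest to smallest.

7166, 1136, 809, 682 bp

Circular molecule, 4 cuts → 4 fragments:
  4611 − 3802 = 809 bp
  5747 − 4611 = 1136 bp
  6429 − 5747 = 682 bp
  wrap: 9793 − 6429 + 3802 = 7166 bp
Sorted largest to smallest: 7166, 1136, 809, 682 bp.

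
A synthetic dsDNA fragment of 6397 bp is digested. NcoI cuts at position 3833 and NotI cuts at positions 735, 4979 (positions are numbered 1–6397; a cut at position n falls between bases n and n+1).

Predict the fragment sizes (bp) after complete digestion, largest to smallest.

Combined cut positions (sorted): 735, 3833, 4979.
Linear molecule, 3 cuts → 4 fragments:
  735 − 0 = 735 bp
  3833 − 735 = 3098 bp
  4979 − 3833 = 1146 bp
  6397 − 4979 = 1418 bp
Sorted largest to smallest: 3098, 1418, 1146, 735 bp.

3098, 1418, 1146, 735 bp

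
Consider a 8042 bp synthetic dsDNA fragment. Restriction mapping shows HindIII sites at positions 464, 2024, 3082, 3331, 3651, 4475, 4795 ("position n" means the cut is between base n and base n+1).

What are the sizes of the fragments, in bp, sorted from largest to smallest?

Linear molecule, 7 cuts → 8 fragments:
  464 − 0 = 464 bp
  2024 − 464 = 1560 bp
  3082 − 2024 = 1058 bp
  3331 − 3082 = 249 bp
  3651 − 3331 = 320 bp
  4475 − 3651 = 824 bp
  4795 − 4475 = 320 bp
  8042 − 4795 = 3247 bp
Sorted largest to smallest: 3247, 1560, 1058, 824, 464, 320, 320, 249 bp.

3247, 1560, 1058, 824, 464, 320, 320, 249 bp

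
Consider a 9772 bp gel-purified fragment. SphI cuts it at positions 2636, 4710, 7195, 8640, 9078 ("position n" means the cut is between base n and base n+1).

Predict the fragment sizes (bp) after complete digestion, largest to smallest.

Linear molecule, 5 cuts → 6 fragments:
  2636 − 0 = 2636 bp
  4710 − 2636 = 2074 bp
  7195 − 4710 = 2485 bp
  8640 − 7195 = 1445 bp
  9078 − 8640 = 438 bp
  9772 − 9078 = 694 bp
Sorted largest to smallest: 2636, 2485, 2074, 1445, 694, 438 bp.

2636, 2485, 2074, 1445, 694, 438 bp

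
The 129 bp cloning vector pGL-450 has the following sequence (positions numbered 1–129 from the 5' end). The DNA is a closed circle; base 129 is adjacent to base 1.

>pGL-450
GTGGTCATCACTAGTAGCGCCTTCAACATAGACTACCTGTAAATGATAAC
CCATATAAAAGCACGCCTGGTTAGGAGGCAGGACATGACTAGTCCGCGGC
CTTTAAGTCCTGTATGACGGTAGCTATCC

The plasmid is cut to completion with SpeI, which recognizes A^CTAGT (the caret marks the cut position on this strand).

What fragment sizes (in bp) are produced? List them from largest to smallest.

SpeI sites (ACTAGT) start at positions 10, 88.
SpeI cuts after the first base of each site, so after positions 10, 88.
Circular molecule, 2 cuts → 2 fragments:
  11–88 → 78 bp
  89–129 then 1–10 → 41 + 10 = 51 bp
Sorted largest to smallest: 78, 51 bp.

78, 51 bp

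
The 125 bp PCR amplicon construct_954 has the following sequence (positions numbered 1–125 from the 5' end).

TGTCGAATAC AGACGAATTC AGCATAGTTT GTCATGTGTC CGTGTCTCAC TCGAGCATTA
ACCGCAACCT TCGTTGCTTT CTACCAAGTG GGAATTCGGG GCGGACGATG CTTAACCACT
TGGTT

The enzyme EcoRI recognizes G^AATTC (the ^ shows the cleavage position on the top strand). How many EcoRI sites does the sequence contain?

2

GAATTC occurs starting at positions 15, 92.
EcoRI cuts at 2 sites.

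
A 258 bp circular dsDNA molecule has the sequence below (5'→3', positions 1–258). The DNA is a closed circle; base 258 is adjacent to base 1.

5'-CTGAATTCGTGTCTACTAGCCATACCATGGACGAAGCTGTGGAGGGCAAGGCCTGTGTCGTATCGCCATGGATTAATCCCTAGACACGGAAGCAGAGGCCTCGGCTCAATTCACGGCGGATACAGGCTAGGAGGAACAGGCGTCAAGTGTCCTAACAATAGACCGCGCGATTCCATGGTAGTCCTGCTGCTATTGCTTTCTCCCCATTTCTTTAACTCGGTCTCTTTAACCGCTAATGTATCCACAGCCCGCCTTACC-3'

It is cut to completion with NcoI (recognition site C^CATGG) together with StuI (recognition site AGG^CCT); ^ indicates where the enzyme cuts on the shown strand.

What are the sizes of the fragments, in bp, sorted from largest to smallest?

110, 75, 32, 26, 15 bp

NcoI sites (CCATGG) start at positions 25, 66, 173.
NcoI cuts after the first base of each site, so after positions 25, 66, 173.
StuI sites (AGGCCT) start at positions 49, 96.
StuI cuts after base 3 of each site, so after positions 51, 98.
Combined cut positions: 25, 51, 66, 98, 173.
Circular molecule, 5 cuts → 5 fragments:
  26–51 → 26 bp
  52–66 → 15 bp
  67–98 → 32 bp
  99–173 → 75 bp
  174–258 then 1–25 → 85 + 25 = 110 bp
Sorted largest to smallest: 110, 75, 32, 26, 15 bp.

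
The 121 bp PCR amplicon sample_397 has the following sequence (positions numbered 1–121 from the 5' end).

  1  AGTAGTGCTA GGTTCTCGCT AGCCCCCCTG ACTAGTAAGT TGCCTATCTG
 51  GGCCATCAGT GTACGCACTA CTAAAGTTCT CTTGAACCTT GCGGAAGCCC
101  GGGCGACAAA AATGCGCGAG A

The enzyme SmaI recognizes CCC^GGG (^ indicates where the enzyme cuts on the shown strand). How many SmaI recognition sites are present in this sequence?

CCCGGG occurs starting at position 98.
SmaI cuts at 1 site.

1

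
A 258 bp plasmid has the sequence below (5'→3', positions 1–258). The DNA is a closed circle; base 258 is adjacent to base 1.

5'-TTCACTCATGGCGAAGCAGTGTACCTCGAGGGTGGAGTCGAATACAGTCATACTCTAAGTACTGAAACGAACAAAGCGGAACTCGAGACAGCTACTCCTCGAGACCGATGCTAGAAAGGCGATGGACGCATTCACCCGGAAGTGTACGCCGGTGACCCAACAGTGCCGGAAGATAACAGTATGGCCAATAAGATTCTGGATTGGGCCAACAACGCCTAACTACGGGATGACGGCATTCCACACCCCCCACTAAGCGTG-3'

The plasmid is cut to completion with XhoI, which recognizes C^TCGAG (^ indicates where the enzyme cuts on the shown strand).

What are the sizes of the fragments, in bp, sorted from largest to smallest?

185, 57, 16 bp

XhoI sites (CTCGAG) start at positions 25, 82, 98.
XhoI cuts after the first base of each site, so after positions 25, 82, 98.
Circular molecule, 3 cuts → 3 fragments:
  26–82 → 57 bp
  83–98 → 16 bp
  99–258 then 1–25 → 160 + 25 = 185 bp
Sorted largest to smallest: 185, 57, 16 bp.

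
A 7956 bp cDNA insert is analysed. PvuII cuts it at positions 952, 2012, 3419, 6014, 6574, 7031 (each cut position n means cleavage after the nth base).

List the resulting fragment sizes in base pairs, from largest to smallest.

2595, 1407, 1060, 952, 925, 560, 457 bp

Linear molecule, 6 cuts → 7 fragments:
  952 − 0 = 952 bp
  2012 − 952 = 1060 bp
  3419 − 2012 = 1407 bp
  6014 − 3419 = 2595 bp
  6574 − 6014 = 560 bp
  7031 − 6574 = 457 bp
  7956 − 7031 = 925 bp
Sorted largest to smallest: 2595, 1407, 1060, 952, 925, 560, 457 bp.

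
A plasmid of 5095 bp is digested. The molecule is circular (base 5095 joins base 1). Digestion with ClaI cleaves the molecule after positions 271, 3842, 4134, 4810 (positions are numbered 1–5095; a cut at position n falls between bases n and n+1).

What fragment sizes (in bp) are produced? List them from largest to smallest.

3571, 676, 556, 292 bp

Circular molecule, 4 cuts → 4 fragments:
  3842 − 271 = 3571 bp
  4134 − 3842 = 292 bp
  4810 − 4134 = 676 bp
  wrap: 5095 − 4810 + 271 = 556 bp
Sorted largest to smallest: 3571, 676, 556, 292 bp.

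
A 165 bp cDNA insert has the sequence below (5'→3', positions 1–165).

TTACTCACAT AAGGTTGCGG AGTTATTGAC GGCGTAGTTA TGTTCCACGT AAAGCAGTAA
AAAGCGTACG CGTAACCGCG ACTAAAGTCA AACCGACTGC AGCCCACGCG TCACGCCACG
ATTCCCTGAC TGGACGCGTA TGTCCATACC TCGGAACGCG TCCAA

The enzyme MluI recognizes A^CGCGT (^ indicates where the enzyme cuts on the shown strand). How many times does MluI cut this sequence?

ACGCGT occurs starting at positions 68, 106, 134, 156.
MluI cuts at 4 sites.

4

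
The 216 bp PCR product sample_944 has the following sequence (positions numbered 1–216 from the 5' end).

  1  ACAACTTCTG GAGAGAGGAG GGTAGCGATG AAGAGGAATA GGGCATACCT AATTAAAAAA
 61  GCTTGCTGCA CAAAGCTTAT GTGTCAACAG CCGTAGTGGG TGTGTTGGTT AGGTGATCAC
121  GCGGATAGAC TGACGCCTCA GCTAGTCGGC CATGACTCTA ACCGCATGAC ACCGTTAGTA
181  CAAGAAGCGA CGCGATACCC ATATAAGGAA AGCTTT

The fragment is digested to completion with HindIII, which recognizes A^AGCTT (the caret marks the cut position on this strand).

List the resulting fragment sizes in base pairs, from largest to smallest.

137, 59, 14, 6 bp

HindIII sites (AAGCTT) start at positions 59, 73, 210.
HindIII cuts after the first base of each site, so after positions 59, 73, 210.
Linear molecule, 3 cuts → 4 fragments:
  1–59 → 59 bp
  60–73 → 14 bp
  74–210 → 137 bp
  211–216 → 6 bp
Sorted largest to smallest: 137, 59, 14, 6 bp.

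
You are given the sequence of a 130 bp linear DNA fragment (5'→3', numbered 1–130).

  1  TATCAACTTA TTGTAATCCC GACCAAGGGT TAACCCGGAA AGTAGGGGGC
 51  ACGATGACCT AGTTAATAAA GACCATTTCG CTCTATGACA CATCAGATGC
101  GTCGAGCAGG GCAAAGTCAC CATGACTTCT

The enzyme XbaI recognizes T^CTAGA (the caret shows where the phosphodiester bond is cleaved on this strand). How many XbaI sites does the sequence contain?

No occurrence of TCTAGA is present in the sequence.
XbaI does not cut: 0 sites.

0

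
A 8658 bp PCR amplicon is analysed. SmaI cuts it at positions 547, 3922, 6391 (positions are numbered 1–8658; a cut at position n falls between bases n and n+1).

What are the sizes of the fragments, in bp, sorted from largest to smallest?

3375, 2469, 2267, 547 bp

Linear molecule, 3 cuts → 4 fragments:
  547 − 0 = 547 bp
  3922 − 547 = 3375 bp
  6391 − 3922 = 2469 bp
  8658 − 6391 = 2267 bp
Sorted largest to smallest: 3375, 2469, 2267, 547 bp.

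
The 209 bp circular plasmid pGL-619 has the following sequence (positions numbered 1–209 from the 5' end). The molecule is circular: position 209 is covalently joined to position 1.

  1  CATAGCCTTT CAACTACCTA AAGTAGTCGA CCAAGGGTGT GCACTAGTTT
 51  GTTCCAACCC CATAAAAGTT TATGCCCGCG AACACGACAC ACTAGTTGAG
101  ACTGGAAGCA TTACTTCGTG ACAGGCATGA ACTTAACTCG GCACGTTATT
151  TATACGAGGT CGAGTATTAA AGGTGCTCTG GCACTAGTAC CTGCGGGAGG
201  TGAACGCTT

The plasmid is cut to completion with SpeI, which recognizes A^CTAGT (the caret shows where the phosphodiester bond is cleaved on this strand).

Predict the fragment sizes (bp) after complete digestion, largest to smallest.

SpeI sites (ACTAGT) start at positions 43, 91, 183.
SpeI cuts after the first base of each site, so after positions 43, 91, 183.
Circular molecule, 3 cuts → 3 fragments:
  44–91 → 48 bp
  92–183 → 92 bp
  184–209 then 1–43 → 26 + 43 = 69 bp
Sorted largest to smallest: 92, 69, 48 bp.

92, 69, 48 bp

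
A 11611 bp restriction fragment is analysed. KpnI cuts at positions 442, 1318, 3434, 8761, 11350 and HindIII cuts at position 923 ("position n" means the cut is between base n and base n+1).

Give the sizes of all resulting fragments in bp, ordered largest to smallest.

Combined cut positions (sorted): 442, 923, 1318, 3434, 8761, 11350.
Linear molecule, 6 cuts → 7 fragments:
  442 − 0 = 442 bp
  923 − 442 = 481 bp
  1318 − 923 = 395 bp
  3434 − 1318 = 2116 bp
  8761 − 3434 = 5327 bp
  11350 − 8761 = 2589 bp
  11611 − 11350 = 261 bp
Sorted largest to smallest: 5327, 2589, 2116, 481, 442, 395, 261 bp.

5327, 2589, 2116, 481, 442, 395, 261 bp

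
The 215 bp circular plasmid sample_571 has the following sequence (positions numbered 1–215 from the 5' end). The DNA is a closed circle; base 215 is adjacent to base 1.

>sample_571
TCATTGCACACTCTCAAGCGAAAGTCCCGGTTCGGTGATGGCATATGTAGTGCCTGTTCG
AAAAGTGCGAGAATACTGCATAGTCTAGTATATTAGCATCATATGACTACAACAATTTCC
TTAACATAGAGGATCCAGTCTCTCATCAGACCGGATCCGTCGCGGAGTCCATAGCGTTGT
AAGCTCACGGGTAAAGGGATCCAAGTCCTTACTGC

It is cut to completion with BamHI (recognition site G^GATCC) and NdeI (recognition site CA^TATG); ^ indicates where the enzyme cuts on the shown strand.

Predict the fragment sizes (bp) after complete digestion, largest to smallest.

61, 58, 44, 30, 22 bp

BamHI sites (GGATCC) start at positions 131, 153, 197.
BamHI cuts after the first base of each site, so after positions 131, 153, 197.
NdeI sites (CATATG) start at positions 42, 100.
NdeI cuts after base 2 of each site, so after positions 43, 101.
Combined cut positions: 43, 101, 131, 153, 197.
Circular molecule, 5 cuts → 5 fragments:
  44–101 → 58 bp
  102–131 → 30 bp
  132–153 → 22 bp
  154–197 → 44 bp
  198–215 then 1–43 → 18 + 43 = 61 bp
Sorted largest to smallest: 61, 58, 44, 30, 22 bp.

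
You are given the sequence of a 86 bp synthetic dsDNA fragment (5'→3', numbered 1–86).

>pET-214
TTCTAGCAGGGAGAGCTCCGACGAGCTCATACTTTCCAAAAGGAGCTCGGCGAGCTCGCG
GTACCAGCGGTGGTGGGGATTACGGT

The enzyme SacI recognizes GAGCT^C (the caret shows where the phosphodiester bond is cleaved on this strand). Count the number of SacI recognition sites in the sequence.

GAGCTC occurs starting at positions 13, 23, 43, 52.
SacI cuts at 4 sites.

4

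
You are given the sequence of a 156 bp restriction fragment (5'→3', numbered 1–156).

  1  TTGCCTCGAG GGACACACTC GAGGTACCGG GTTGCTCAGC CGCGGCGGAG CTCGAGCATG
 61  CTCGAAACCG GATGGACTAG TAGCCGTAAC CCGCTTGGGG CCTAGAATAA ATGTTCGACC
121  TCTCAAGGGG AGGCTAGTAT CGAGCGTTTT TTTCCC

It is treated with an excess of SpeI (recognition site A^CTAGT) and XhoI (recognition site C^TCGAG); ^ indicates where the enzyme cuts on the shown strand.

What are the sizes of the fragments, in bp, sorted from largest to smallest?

The SpeI site (ACTAGT) starts at position 76.
SpeI cuts after the first base of each site, so after position 76.
XhoI sites (CTCGAG) start at positions 5, 18, 51.
XhoI cuts after the first base of each site, so after positions 5, 18, 51.
Combined cut positions: 5, 18, 51, 76.
Linear molecule, 4 cuts → 5 fragments:
  1–5 → 5 bp
  6–18 → 13 bp
  19–51 → 33 bp
  52–76 → 25 bp
  77–156 → 80 bp
Sorted largest to smallest: 80, 33, 25, 13, 5 bp.

80, 33, 25, 13, 5 bp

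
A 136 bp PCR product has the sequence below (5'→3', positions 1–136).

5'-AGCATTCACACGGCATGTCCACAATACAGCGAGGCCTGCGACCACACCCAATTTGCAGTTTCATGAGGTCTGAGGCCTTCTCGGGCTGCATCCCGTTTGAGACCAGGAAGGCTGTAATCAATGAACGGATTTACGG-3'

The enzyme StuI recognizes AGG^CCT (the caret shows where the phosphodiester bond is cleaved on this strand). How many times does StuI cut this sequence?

2

AGGCCT occurs starting at positions 32, 73.
StuI cuts at 2 sites.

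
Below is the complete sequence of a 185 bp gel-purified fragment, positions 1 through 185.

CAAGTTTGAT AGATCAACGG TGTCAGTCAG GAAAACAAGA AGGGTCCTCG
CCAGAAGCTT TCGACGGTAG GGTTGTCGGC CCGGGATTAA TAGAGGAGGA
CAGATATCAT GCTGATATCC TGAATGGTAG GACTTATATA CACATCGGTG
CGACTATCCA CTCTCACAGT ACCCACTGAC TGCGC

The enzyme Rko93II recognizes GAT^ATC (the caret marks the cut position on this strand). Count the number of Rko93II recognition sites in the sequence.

2

GATATC occurs starting at positions 103, 114.
Rko93II cuts at 2 sites.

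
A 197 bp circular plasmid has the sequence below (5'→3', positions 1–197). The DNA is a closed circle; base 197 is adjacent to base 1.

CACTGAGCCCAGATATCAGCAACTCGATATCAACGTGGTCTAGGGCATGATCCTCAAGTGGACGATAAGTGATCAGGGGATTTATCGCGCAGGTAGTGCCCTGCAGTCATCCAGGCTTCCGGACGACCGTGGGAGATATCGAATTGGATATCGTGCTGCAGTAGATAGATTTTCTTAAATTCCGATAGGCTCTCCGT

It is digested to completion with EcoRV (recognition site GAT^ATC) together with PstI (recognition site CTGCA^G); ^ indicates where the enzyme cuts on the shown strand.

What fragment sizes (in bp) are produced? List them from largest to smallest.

77, 51, 32, 14, 12, 11 bp

EcoRV sites (GATATC) start at positions 12, 26, 135, 147.
EcoRV cuts after base 3 of each site, so after positions 14, 28, 137, 149.
PstI sites (CTGCAG) start at positions 101, 156.
PstI cuts after base 5 of each site (before the last base), so after positions 105, 160.
Combined cut positions: 14, 28, 105, 137, 149, 160.
Circular molecule, 6 cuts → 6 fragments:
  15–28 → 14 bp
  29–105 → 77 bp
  106–137 → 32 bp
  138–149 → 12 bp
  150–160 → 11 bp
  161–197 then 1–14 → 37 + 14 = 51 bp
Sorted largest to smallest: 77, 51, 32, 14, 12, 11 bp.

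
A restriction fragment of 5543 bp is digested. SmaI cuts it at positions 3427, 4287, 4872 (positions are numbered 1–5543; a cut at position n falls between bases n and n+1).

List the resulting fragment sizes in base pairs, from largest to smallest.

Linear molecule, 3 cuts → 4 fragments:
  3427 − 0 = 3427 bp
  4287 − 3427 = 860 bp
  4872 − 4287 = 585 bp
  5543 − 4872 = 671 bp
Sorted largest to smallest: 3427, 860, 671, 585 bp.

3427, 860, 671, 585 bp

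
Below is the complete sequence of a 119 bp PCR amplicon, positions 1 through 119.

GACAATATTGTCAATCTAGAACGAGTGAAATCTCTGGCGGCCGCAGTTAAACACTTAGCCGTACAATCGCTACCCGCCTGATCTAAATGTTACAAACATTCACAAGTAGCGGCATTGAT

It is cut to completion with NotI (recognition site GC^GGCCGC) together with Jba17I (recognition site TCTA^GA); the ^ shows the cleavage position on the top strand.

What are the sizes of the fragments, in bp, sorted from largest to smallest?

81, 20, 18 bp

The NotI site (GCGGCCGC) starts at position 37.
NotI cuts after base 2 of each site, so after position 38.
The Jba17I site (TCTAGA) starts at position 15.
Jba17I cuts after base 4 of each site, so after position 18.
Combined cut positions: 18, 38.
Linear molecule, 2 cuts → 3 fragments:
  1–18 → 18 bp
  19–38 → 20 bp
  39–119 → 81 bp
Sorted largest to smallest: 81, 20, 18 bp.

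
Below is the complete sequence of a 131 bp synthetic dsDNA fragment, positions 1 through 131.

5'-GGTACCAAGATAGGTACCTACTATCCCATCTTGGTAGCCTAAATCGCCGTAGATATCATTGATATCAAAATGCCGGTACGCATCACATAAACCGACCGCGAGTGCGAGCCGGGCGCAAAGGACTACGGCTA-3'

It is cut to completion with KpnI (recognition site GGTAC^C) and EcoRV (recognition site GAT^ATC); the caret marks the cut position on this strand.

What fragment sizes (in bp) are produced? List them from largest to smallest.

KpnI sites (GGTACC) start at positions 1, 13.
KpnI cuts after base 5 of each site (before the last base), so after positions 5, 17.
EcoRV sites (GATATC) start at positions 52, 61.
EcoRV cuts after base 3 of each site, so after positions 54, 63.
Combined cut positions: 5, 17, 54, 63.
Linear molecule, 4 cuts → 5 fragments:
  1–5 → 5 bp
  6–17 → 12 bp
  18–54 → 37 bp
  55–63 → 9 bp
  64–131 → 68 bp
Sorted largest to smallest: 68, 37, 12, 9, 5 bp.

68, 37, 12, 9, 5 bp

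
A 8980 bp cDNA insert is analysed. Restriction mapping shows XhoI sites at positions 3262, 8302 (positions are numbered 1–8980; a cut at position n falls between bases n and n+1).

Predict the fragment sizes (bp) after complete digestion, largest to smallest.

Linear molecule, 2 cuts → 3 fragments:
  3262 − 0 = 3262 bp
  8302 − 3262 = 5040 bp
  8980 − 8302 = 678 bp
Sorted largest to smallest: 5040, 3262, 678 bp.

5040, 3262, 678 bp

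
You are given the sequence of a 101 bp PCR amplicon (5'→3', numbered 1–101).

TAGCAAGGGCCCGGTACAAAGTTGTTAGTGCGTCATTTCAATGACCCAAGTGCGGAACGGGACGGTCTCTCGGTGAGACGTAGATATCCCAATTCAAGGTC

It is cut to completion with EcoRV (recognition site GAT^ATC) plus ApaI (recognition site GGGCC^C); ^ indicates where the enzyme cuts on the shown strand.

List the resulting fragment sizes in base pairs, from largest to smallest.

74, 16, 11 bp

The EcoRV site (GATATC) starts at position 83.
EcoRV cuts after base 3 of each site, so after position 85.
The ApaI site (GGGCCC) starts at position 7.
ApaI cuts after base 5 of each site (before the last base), so after position 11.
Combined cut positions: 11, 85.
Linear molecule, 2 cuts → 3 fragments:
  1–11 → 11 bp
  12–85 → 74 bp
  86–101 → 16 bp
Sorted largest to smallest: 74, 16, 11 bp.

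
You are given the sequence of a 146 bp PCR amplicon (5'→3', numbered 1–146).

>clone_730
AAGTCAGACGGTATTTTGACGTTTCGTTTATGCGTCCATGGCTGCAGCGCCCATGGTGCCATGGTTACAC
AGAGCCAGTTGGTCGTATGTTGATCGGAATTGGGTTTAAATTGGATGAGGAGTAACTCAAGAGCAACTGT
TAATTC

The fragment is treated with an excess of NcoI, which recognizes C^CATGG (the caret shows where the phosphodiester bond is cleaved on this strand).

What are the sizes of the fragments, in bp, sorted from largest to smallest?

NcoI sites (CCATGG) start at positions 36, 51, 59.
NcoI cuts after the first base of each site, so after positions 36, 51, 59.
Linear molecule, 3 cuts → 4 fragments:
  1–36 → 36 bp
  37–51 → 15 bp
  52–59 → 8 bp
  60–146 → 87 bp
Sorted largest to smallest: 87, 36, 15, 8 bp.

87, 36, 15, 8 bp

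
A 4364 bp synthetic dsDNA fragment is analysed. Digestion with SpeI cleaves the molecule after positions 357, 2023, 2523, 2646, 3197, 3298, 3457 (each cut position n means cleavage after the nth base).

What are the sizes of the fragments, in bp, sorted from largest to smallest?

Linear molecule, 7 cuts → 8 fragments:
  357 − 0 = 357 bp
  2023 − 357 = 1666 bp
  2523 − 2023 = 500 bp
  2646 − 2523 = 123 bp
  3197 − 2646 = 551 bp
  3298 − 3197 = 101 bp
  3457 − 3298 = 159 bp
  4364 − 3457 = 907 bp
Sorted largest to smallest: 1666, 907, 551, 500, 357, 159, 123, 101 bp.

1666, 907, 551, 500, 357, 159, 123, 101 bp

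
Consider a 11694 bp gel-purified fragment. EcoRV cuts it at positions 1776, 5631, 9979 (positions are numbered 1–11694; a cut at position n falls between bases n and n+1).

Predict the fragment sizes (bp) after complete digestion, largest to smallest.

Linear molecule, 3 cuts → 4 fragments:
  1776 − 0 = 1776 bp
  5631 − 1776 = 3855 bp
  9979 − 5631 = 4348 bp
  11694 − 9979 = 1715 bp
Sorted largest to smallest: 4348, 3855, 1776, 1715 bp.

4348, 3855, 1776, 1715 bp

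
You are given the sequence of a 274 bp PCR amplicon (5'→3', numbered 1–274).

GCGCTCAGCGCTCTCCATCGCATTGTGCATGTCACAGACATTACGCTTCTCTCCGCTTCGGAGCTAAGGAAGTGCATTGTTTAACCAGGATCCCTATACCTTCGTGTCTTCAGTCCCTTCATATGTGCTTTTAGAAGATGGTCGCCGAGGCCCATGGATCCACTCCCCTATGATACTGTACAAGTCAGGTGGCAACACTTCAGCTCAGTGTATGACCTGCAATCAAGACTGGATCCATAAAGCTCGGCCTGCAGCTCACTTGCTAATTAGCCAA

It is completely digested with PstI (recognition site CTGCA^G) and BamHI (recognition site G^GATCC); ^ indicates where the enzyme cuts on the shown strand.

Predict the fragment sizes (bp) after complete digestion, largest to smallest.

88, 75, 68, 22, 21 bp

The PstI site (CTGCAG) starts at position 249.
PstI cuts after base 5 of each site (before the last base), so after position 253.
BamHI sites (GGATCC) start at positions 88, 156, 231.
BamHI cuts after the first base of each site, so after positions 88, 156, 231.
Combined cut positions: 88, 156, 231, 253.
Linear molecule, 4 cuts → 5 fragments:
  1–88 → 88 bp
  89–156 → 68 bp
  157–231 → 75 bp
  232–253 → 22 bp
  254–274 → 21 bp
Sorted largest to smallest: 88, 75, 68, 22, 21 bp.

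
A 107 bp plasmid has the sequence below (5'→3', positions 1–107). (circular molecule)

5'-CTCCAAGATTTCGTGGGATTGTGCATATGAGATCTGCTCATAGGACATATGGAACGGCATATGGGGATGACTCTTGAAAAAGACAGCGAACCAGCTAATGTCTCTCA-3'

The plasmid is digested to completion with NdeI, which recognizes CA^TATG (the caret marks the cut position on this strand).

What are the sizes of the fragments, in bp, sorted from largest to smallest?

73, 22, 12 bp

NdeI sites (CATATG) start at positions 24, 46, 58.
NdeI cuts after base 2 of each site, so after positions 25, 47, 59.
Circular molecule, 3 cuts → 3 fragments:
  26–47 → 22 bp
  48–59 → 12 bp
  60–107 then 1–25 → 48 + 25 = 73 bp
Sorted largest to smallest: 73, 22, 12 bp.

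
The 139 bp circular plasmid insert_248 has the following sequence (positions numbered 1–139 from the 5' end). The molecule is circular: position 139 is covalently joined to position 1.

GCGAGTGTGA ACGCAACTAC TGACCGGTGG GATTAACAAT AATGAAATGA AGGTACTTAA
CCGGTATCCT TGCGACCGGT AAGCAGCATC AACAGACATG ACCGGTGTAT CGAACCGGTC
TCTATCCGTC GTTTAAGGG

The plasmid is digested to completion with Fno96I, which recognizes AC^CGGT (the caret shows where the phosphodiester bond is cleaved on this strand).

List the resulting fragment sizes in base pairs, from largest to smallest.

Fno96I sites (ACCGGT) start at positions 23, 60, 75, 101, 114.
Fno96I cuts after base 2 of each site, so after positions 24, 61, 76, 102, 115.
Circular molecule, 5 cuts → 5 fragments:
  25–61 → 37 bp
  62–76 → 15 bp
  77–102 → 26 bp
  103–115 → 13 bp
  116–139 then 1–24 → 24 + 24 = 48 bp
Sorted largest to smallest: 48, 37, 26, 15, 13 bp.

48, 37, 26, 15, 13 bp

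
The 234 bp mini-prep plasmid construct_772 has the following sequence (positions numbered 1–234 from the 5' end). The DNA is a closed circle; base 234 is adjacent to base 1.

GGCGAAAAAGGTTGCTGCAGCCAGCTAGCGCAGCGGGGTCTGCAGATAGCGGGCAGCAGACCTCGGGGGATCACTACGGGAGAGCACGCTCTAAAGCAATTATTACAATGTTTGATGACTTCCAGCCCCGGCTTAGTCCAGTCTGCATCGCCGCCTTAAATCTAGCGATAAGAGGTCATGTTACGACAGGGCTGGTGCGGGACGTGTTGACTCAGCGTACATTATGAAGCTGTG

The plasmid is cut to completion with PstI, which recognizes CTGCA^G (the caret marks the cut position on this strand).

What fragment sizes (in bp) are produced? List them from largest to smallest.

PstI sites (CTGCAG) start at positions 15, 40.
PstI cuts after base 5 of each site (before the last base), so after positions 19, 44.
Circular molecule, 2 cuts → 2 fragments:
  20–44 → 25 bp
  45–234 then 1–19 → 190 + 19 = 209 bp
Sorted largest to smallest: 209, 25 bp.

209, 25 bp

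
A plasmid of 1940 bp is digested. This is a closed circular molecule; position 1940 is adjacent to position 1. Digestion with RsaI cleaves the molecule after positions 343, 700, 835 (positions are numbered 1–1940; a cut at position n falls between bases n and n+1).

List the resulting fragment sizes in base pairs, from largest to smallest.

Circular molecule, 3 cuts → 3 fragments:
  700 − 343 = 357 bp
  835 − 700 = 135 bp
  wrap: 1940 − 835 + 343 = 1448 bp
Sorted largest to smallest: 1448, 357, 135 bp.

1448, 357, 135 bp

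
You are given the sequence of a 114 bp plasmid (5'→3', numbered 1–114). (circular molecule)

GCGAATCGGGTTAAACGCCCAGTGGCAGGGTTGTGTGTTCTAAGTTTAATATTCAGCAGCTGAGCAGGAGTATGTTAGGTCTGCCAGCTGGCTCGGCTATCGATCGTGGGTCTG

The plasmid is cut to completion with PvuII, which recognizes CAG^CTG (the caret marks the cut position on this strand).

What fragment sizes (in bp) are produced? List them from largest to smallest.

86, 28 bp

PvuII sites (CAGCTG) start at positions 57, 85.
PvuII cuts after base 3 of each site, so after positions 59, 87.
Circular molecule, 2 cuts → 2 fragments:
  60–87 → 28 bp
  88–114 then 1–59 → 27 + 59 = 86 bp
Sorted largest to smallest: 86, 28 bp.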